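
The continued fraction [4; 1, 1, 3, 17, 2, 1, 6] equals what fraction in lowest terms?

11284/2469

Using pₖ = aₖpₖ₋₁ + pₖ₋₂ and qₖ = aₖqₖ₋₁ + qₖ₋₂:
  k=0: a=4, p=4, q=1
  k=1: a=1, p=5, q=1
  k=2: a=1, p=9, q=2
  k=3: a=3, p=32, q=7
  k=4: a=17, p=553, q=121
  k=5: a=2, p=1138, q=249
  k=6: a=1, p=1691, q=370
  k=7: a=6, p=11284, q=2469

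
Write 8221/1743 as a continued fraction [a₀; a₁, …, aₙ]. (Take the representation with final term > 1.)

[4; 1, 2, 1, 1, 8, 3, 9]

8221 = 4×1743 + 1249
1743 = 1×1249 + 494
1249 = 2×494 + 261
494 = 1×261 + 233
261 = 1×233 + 28
233 = 8×28 + 9
28 = 3×9 + 1
9 = 9×1 + 0  (stop)
So 8221/1743 = [4; 1, 2, 1, 1, 8, 3, 9].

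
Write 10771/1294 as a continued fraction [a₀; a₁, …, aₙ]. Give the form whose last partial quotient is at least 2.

10771 = 8·1294 + 419
1294 = 3·419 + 37
419 = 11·37 + 12
37 = 3·12 + 1
12 = 12·1 + 0  (stop)
So 10771/1294 = [8; 3, 11, 3, 12].

[8; 3, 11, 3, 12]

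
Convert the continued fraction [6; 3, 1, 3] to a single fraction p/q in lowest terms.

94/15

Using pₖ = aₖpₖ₋₁ + pₖ₋₂ and qₖ = aₖqₖ₋₁ + qₖ₋₂:
  k=0: a=6, p=6, q=1
  k=1: a=3, p=19, q=3
  k=2: a=1, p=25, q=4
  k=3: a=3, p=94, q=15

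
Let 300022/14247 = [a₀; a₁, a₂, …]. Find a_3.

300022 = 21·14247 + 835   →  a_0 = 21
14247 = 17·835 + 52   →  a_1 = 17
835 = 16·52 + 3   →  a_2 = 16
52 = 17·3 + 1   →  a_3 = 17

17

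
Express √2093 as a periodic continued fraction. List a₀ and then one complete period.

[45; 1, 2, 1, 90]

a₀ = ⌊√2093⌋ = 45.
With m₀=0, d₀=1 and mₖ₊₁ = dₖaₖ − mₖ, dₖ₊₁ = (n − mₖ₊₁²)/dₖ, aₖ₊₁ = ⌊(a₀+mₖ₊₁)/dₖ₊₁⌋:
  k=1: m=45, d=68, a=1
  k=2: m=23, d=23, a=2
  k=3: m=23, d=68, a=1
  k=4: m=45, d=1, a=90
d=1 and a=2a₀=90 at k=4, so the next step gives (m, d) = (45, 68) again — its k=1 value — and the period has length 4.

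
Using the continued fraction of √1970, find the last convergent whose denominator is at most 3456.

102573/2311

√1970 = [44; 2, 1, 1, 2, 88, …] (period length 5).
Convergents:
  p_0/q_0 = 44/1
  p_1/q_1 = 89/2
  p_2/q_2 = 133/3
  p_3/q_3 = 222/5
  p_4/q_4 = 577/13
  p_5/q_5 = 50998/1149
  p_6/q_6 = 102573/2311
  p_7/q_7 = 153571/3460
q_6 = 2311 ≤ 3456 < 3460 = q_7, so the answer is 102573/2311.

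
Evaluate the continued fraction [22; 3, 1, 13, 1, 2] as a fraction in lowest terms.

3850/173

Fold from the inside: start with 2/1.
  1 + 1/2 = 3/2
  13 + 2/3 = 41/3
  1 + 3/41 = 44/41
  3 + 41/44 = 173/44
  22 + 44/173 = 3850/173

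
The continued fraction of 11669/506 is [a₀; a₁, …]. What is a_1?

16

11669 = 23·506 + 31   →  a_0 = 23
506 = 16·31 + 10   →  a_1 = 16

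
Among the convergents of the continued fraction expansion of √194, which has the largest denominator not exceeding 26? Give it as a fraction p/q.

√194 = [13; 1, 12, 1, 26, …] (period length 4).
Convergents:
  p_0/q_0 = 13/1
  p_1/q_1 = 14/1
  p_2/q_2 = 181/13
  p_3/q_3 = 195/14
  p_4/q_4 = 5251/377
q_3 = 14 ≤ 26 < 377 = q_4, so the answer is 195/14.

195/14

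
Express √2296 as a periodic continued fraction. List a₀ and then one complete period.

a₀ = ⌊√2296⌋ = 47.
With m₀=0, d₀=1 and mₖ₊₁ = dₖaₖ − mₖ, dₖ₊₁ = (n − mₖ₊₁²)/dₖ, aₖ₊₁ = ⌊(a₀+mₖ₊₁)/dₖ₊₁⌋:
  k=1: m=47, d=87, a=1
  k=2: m=40, d=8, a=10
  k=3: m=40, d=87, a=1
  k=4: m=47, d=1, a=94
d=1 and a=2a₀=94 at k=4, so the next step gives (m, d) = (47, 87) again — its k=1 value — and the period has length 4.

[47; 1, 10, 1, 94]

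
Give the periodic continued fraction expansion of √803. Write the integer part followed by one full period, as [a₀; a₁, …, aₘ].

[28; 2, 1, 27, 1, 2, 56]

a₀ = ⌊√803⌋ = 28.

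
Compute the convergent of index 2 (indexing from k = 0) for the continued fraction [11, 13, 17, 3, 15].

2459/222

Using pₖ = aₖpₖ₋₁ + pₖ₋₂, qₖ = aₖqₖ₋₁ + qₖ₋₂ (with p₋₁=1, p₋₂=0, q₋₁=0, q₋₂=1):
  k=0: a=11, p=11, q=1
  k=1: a=13, p=144, q=13
  k=2: a=17, p=2459, q=222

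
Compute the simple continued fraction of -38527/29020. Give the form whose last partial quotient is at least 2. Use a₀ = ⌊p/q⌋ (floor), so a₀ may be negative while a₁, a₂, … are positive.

[-2; 1, 2, 19, 19, 5, 5]

-38527 = -2*29020 + 19513
29020 = 1*19513 + 9507
19513 = 2*9507 + 499
9507 = 19*499 + 26
499 = 19*26 + 5
26 = 5*5 + 1
5 = 5*1 + 0  (stop)
So -38527/29020 = [-2; 1, 2, 19, 19, 5, 5].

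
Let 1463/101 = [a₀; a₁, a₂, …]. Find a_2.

1463 = 14·101 + 49   →  a_0 = 14
101 = 2·49 + 3   →  a_1 = 2
49 = 16·3 + 1   →  a_2 = 16

16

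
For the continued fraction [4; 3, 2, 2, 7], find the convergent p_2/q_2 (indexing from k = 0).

Using pₖ = aₖpₖ₋₁ + pₖ₋₂, qₖ = aₖqₖ₋₁ + qₖ₋₂ (with p₋₁=1, p₋₂=0, q₋₁=0, q₋₂=1):
  k=0: a=4, p=4, q=1
  k=1: a=3, p=13, q=3
  k=2: a=2, p=30, q=7

30/7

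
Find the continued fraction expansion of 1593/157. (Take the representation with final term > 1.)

[10; 6, 1, 4, 1, 3]

1593 = 10×157 + 23
157 = 6×23 + 19
23 = 1×19 + 4
19 = 4×4 + 3
4 = 1×3 + 1
3 = 3×1 + 0  (stop)
So 1593/157 = [10; 6, 1, 4, 1, 3].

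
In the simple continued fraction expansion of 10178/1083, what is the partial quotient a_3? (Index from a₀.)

1

10178 = 9·1083 + 431   →  a_0 = 9
1083 = 2·431 + 221   →  a_1 = 2
431 = 1·221 + 210   →  a_2 = 1
221 = 1·210 + 11   →  a_3 = 1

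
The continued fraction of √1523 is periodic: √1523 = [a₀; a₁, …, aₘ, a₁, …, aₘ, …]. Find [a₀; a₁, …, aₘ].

a₀ = ⌊√1523⌋ = 39.
With m₀=0, d₀=1 and mₖ₊₁ = dₖaₖ − mₖ, dₖ₊₁ = (n − mₖ₊₁²)/dₖ, aₖ₊₁ = ⌊(a₀+mₖ₊₁)/dₖ₊₁⌋:
  k=1: m=39, d=2, a=39
  k=2: m=39, d=1, a=78
d=1 and a=2a₀=78 at k=2, so the next step gives (m, d) = (39, 2) again — its k=1 value — and the period has length 2.

[39; 39, 78]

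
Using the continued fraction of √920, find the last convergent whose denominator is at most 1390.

16561/546

√920 = [30; 3, 60, …] (period length 2).
Convergents:
  p_0/q_0 = 30/1
  p_1/q_1 = 91/3
  p_2/q_2 = 5490/181
  p_3/q_3 = 16561/546
  p_4/q_4 = 999150/32941
q_3 = 546 ≤ 1390 < 32941 = q_4, so the answer is 16561/546.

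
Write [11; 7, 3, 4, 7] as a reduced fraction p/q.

Fold from the inside: start with 7/1.
  4 + 1/7 = 29/7
  3 + 7/29 = 94/29
  7 + 29/94 = 687/94
  11 + 94/687 = 7651/687

7651/687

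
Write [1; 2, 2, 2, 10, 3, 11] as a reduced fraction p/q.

Fold from the inside: start with 11/1.
  3 + 1/11 = 34/11
  10 + 11/34 = 351/34
  2 + 34/351 = 736/351
  2 + 351/736 = 1823/736
  2 + 736/1823 = 4382/1823
  1 + 1823/4382 = 6205/4382

6205/4382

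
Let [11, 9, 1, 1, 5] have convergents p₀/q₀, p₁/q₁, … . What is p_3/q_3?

Using pₖ = aₖpₖ₋₁ + pₖ₋₂, qₖ = aₖqₖ₋₁ + qₖ₋₂ (with p₋₁=1, p₋₂=0, q₋₁=0, q₋₂=1):
  k=0: a=11, p=11, q=1
  k=1: a=9, p=100, q=9
  k=2: a=1, p=111, q=10
  k=3: a=1, p=211, q=19

211/19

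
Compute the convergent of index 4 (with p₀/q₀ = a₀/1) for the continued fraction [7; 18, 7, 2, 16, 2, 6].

Using pₖ = aₖpₖ₋₁ + pₖ₋₂, qₖ = aₖqₖ₋₁ + qₖ₋₂ (with p₋₁=1, p₋₂=0, q₋₁=0, q₋₂=1):
  k=0: a=7, p=7, q=1
  k=1: a=18, p=127, q=18
  k=2: a=7, p=896, q=127
  k=3: a=2, p=1919, q=272
  k=4: a=16, p=31600, q=4479

31600/4479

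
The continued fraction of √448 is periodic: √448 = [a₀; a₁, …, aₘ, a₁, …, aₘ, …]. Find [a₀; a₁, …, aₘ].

[21; 6, 42]

a₀ = ⌊√448⌋ = 21.
With m₀=0, d₀=1 and mₖ₊₁ = dₖaₖ − mₖ, dₖ₊₁ = (n − mₖ₊₁²)/dₖ, aₖ₊₁ = ⌊(a₀+mₖ₊₁)/dₖ₊₁⌋:
  k=1: m=21, d=7, a=6
  k=2: m=21, d=1, a=42
d=1 and a=2a₀=42 at k=2, so the next step gives (m, d) = (21, 7) again — its k=1 value — and the period has length 2.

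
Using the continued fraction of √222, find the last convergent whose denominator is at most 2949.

39946/2681

√222 = [14; 1, 8, 1, 28, …] (period length 4).
Convergents:
  p_0/q_0 = 14/1
  p_1/q_1 = 15/1
  p_2/q_2 = 134/9
  p_3/q_3 = 149/10
  p_4/q_4 = 4306/289
  p_5/q_5 = 4455/299
  p_6/q_6 = 39946/2681
  p_7/q_7 = 44401/2980
q_6 = 2681 ≤ 2949 < 2980 = q_7, so the answer is 39946/2681.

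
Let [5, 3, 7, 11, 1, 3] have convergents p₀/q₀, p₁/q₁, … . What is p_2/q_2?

117/22

Using pₖ = aₖpₖ₋₁ + pₖ₋₂, qₖ = aₖqₖ₋₁ + qₖ₋₂ (with p₋₁=1, p₋₂=0, q₋₁=0, q₋₂=1):
  k=0: a=5, p=5, q=1
  k=1: a=3, p=16, q=3
  k=2: a=7, p=117, q=22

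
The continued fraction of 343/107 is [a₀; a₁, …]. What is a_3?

343 = 3·107 + 22   →  a_0 = 3
107 = 4·22 + 19   →  a_1 = 4
22 = 1·19 + 3   →  a_2 = 1
19 = 6·3 + 1   →  a_3 = 6

6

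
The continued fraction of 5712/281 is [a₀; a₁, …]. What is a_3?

2

5712 = 20·281 + 92   →  a_0 = 20
281 = 3·92 + 5   →  a_1 = 3
92 = 18·5 + 2   →  a_2 = 18
5 = 2·2 + 1   →  a_3 = 2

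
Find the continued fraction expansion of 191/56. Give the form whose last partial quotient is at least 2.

191 = 3*56 + 23
56 = 2*23 + 10
23 = 2*10 + 3
10 = 3*3 + 1
3 = 3*1 + 0  (stop)
So 191/56 = [3; 2, 2, 3, 3].

[3; 2, 2, 3, 3]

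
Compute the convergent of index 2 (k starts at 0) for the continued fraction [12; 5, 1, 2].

Using pₖ = aₖpₖ₋₁ + pₖ₋₂, qₖ = aₖqₖ₋₁ + qₖ₋₂ (with p₋₁=1, p₋₂=0, q₋₁=0, q₋₂=1):
  k=0: a=12, p=12, q=1
  k=1: a=5, p=61, q=5
  k=2: a=1, p=73, q=6

73/6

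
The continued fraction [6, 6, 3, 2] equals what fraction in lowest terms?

Using pₖ = aₖpₖ₋₁ + pₖ₋₂ and qₖ = aₖqₖ₋₁ + qₖ₋₂:
  k=0: a=6, p=6, q=1
  k=1: a=6, p=37, q=6
  k=2: a=3, p=117, q=19
  k=3: a=2, p=271, q=44

271/44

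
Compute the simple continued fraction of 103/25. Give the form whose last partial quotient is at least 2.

[4; 8, 3]

103 = 4*25 + 3
25 = 8*3 + 1
3 = 3*1 + 0  (stop)
So 103/25 = [4; 8, 3].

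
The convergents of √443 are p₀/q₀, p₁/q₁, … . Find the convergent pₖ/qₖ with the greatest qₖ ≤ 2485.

√443 = [21; 21, 42, …] (period length 2).
Convergents:
  p_0/q_0 = 21/1
  p_1/q_1 = 442/21
  p_2/q_2 = 18585/883
  p_3/q_3 = 390727/18564
q_2 = 883 ≤ 2485 < 18564 = q_3, so the answer is 18585/883.

18585/883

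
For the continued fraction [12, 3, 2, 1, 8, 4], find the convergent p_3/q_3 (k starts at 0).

Using pₖ = aₖpₖ₋₁ + pₖ₋₂, qₖ = aₖqₖ₋₁ + qₖ₋₂ (with p₋₁=1, p₋₂=0, q₋₁=0, q₋₂=1):
  k=0: a=12, p=12, q=1
  k=1: a=3, p=37, q=3
  k=2: a=2, p=86, q=7
  k=3: a=1, p=123, q=10

123/10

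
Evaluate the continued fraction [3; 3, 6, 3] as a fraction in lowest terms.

199/60

Fold from the inside: start with 3/1.
  6 + 1/3 = 19/3
  3 + 3/19 = 60/19
  3 + 19/60 = 199/60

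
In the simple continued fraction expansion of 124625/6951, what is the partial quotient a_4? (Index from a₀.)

124625 = 17·6951 + 6458   →  a_0 = 17
6951 = 1·6458 + 493   →  a_1 = 1
6458 = 13·493 + 49   →  a_2 = 13
493 = 10·49 + 3   →  a_3 = 10
49 = 16·3 + 1   →  a_4 = 16

16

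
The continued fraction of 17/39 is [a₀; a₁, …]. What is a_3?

2

17 = 0·39 + 17   →  a_0 = 0
39 = 2·17 + 5   →  a_1 = 2
17 = 3·5 + 2   →  a_2 = 3
5 = 2·2 + 1   →  a_3 = 2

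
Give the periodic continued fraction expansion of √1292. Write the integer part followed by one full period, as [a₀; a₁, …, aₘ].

a₀ = ⌊√1292⌋ = 35.
With m₀=0, d₀=1 and mₖ₊₁ = dₖaₖ − mₖ, dₖ₊₁ = (n − mₖ₊₁²)/dₖ, aₖ₊₁ = ⌊(a₀+mₖ₊₁)/dₖ₊₁⌋:
  k=1: m=35, d=67, a=1
  k=2: m=32, d=4, a=16
  k=3: m=32, d=67, a=1
  k=4: m=35, d=1, a=70
d=1 and a=2a₀=70 at k=4, so the next step gives (m, d) = (35, 67) again — its k=1 value — and the period has length 4.

[35; 1, 16, 1, 70]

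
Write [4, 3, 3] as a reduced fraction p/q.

43/10

Fold from the inside: start with 3/1.
  3 + 1/3 = 10/3
  4 + 3/10 = 43/10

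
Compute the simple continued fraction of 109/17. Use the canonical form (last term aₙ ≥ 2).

109 = 6*17 + 7
17 = 2*7 + 3
7 = 2*3 + 1
3 = 3*1 + 0  (stop)
So 109/17 = [6; 2, 2, 3].

[6; 2, 2, 3]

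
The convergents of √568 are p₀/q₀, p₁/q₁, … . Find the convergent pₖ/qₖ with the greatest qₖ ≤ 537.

6840/287

√568 = [23; 1, 4, 1, 46, …] (period length 4).
Convergents:
  p_0/q_0 = 23/1
  p_1/q_1 = 24/1
  p_2/q_2 = 119/5
  p_3/q_3 = 143/6
  p_4/q_4 = 6697/281
  p_5/q_5 = 6840/287
  p_6/q_6 = 34057/1429
q_5 = 287 ≤ 537 < 1429 = q_6, so the answer is 6840/287.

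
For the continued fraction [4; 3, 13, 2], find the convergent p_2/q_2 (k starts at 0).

173/40

Using pₖ = aₖpₖ₋₁ + pₖ₋₂, qₖ = aₖqₖ₋₁ + qₖ₋₂ (with p₋₁=1, p₋₂=0, q₋₁=0, q₋₂=1):
  k=0: a=4, p=4, q=1
  k=1: a=3, p=13, q=3
  k=2: a=13, p=173, q=40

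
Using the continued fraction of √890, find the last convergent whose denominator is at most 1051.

10710/359

√890 = [29; 1, 4, 1, 58, …] (period length 4).
Convergents:
  p_0/q_0 = 29/1
  p_1/q_1 = 30/1
  p_2/q_2 = 149/5
  p_3/q_3 = 179/6
  p_4/q_4 = 10531/353
  p_5/q_5 = 10710/359
  p_6/q_6 = 53371/1789
q_5 = 359 ≤ 1051 < 1789 = q_6, so the answer is 10710/359.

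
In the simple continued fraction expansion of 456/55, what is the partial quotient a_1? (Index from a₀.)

456 = 8·55 + 16   →  a_0 = 8
55 = 3·16 + 7   →  a_1 = 3

3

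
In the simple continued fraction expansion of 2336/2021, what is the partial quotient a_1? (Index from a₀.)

2336 = 1·2021 + 315   →  a_0 = 1
2021 = 6·315 + 131   →  a_1 = 6

6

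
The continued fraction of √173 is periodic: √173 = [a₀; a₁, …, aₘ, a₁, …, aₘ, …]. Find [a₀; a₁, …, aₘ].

a₀ = ⌊√173⌋ = 13.
With m₀=0, d₀=1 and mₖ₊₁ = dₖaₖ − mₖ, dₖ₊₁ = (n − mₖ₊₁²)/dₖ, aₖ₊₁ = ⌊(a₀+mₖ₊₁)/dₖ₊₁⌋:
  k=1: m=13, d=4, a=6
  k=2: m=11, d=13, a=1
  k=3: m=2, d=13, a=1
  k=4: m=11, d=4, a=6
  k=5: m=13, d=1, a=26
d=1 and a=2a₀=26 at k=5, so the next step gives (m, d) = (13, 4) again — its k=1 value — and the period has length 5.

[13; 6, 1, 1, 6, 26]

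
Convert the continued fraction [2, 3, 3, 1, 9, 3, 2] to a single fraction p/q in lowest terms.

Using pₖ = aₖpₖ₋₁ + pₖ₋₂ and qₖ = aₖqₖ₋₁ + qₖ₋₂:
  k=0: a=2, p=2, q=1
  k=1: a=3, p=7, q=3
  k=2: a=3, p=23, q=10
  k=3: a=1, p=30, q=13
  k=4: a=9, p=293, q=127
  k=5: a=3, p=909, q=394
  k=6: a=2, p=2111, q=915

2111/915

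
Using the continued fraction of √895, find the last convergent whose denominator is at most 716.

21151/707

√895 = [29; 1, 10, 1, 58, …] (period length 4).
Convergents:
  p_0/q_0 = 29/1
  p_1/q_1 = 30/1
  p_2/q_2 = 329/11
  p_3/q_3 = 359/12
  p_4/q_4 = 21151/707
  p_5/q_5 = 21510/719
q_4 = 707 ≤ 716 < 719 = q_5, so the answer is 21151/707.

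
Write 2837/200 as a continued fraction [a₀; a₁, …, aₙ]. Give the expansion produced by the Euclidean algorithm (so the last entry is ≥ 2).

[14; 5, 2, 2, 7]

2837 = 14*200 + 37
200 = 5*37 + 15
37 = 2*15 + 7
15 = 2*7 + 1
7 = 7*1 + 0  (stop)
So 2837/200 = [14; 5, 2, 2, 7].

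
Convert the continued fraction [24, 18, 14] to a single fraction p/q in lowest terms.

6086/253

Fold from the inside: start with 14/1.
  18 + 1/14 = 253/14
  24 + 14/253 = 6086/253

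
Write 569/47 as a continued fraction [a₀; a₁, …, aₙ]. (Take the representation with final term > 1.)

569 = 12·47 + 5
47 = 9·5 + 2
5 = 2·2 + 1
2 = 2·1 + 0  (stop)
So 569/47 = [12; 9, 2, 2].

[12; 9, 2, 2]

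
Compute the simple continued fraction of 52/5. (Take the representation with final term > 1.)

52 = 10*5 + 2
5 = 2*2 + 1
2 = 2*1 + 0  (stop)
So 52/5 = [10; 2, 2].

[10; 2, 2]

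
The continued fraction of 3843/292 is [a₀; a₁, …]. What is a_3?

3843 = 13·292 + 47   →  a_0 = 13
292 = 6·47 + 10   →  a_1 = 6
47 = 4·10 + 7   →  a_2 = 4
10 = 1·7 + 3   →  a_3 = 1

1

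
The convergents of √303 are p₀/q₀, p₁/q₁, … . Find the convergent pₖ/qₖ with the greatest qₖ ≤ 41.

√303 = [17; 2, 2, 5, 2, 2, 34, …] (period length 6).
Convergents:
  p_0/q_0 = 17/1
  p_1/q_1 = 35/2
  p_2/q_2 = 87/5
  p_3/q_3 = 470/27
  p_4/q_4 = 1027/59
q_3 = 27 ≤ 41 < 59 = q_4, so the answer is 470/27.

470/27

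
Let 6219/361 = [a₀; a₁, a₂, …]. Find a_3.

2

6219 = 17·361 + 82   →  a_0 = 17
361 = 4·82 + 33   →  a_1 = 4
82 = 2·33 + 16   →  a_2 = 2
33 = 2·16 + 1   →  a_3 = 2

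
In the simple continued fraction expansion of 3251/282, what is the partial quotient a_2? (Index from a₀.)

1

3251 = 11·282 + 149   →  a_0 = 11
282 = 1·149 + 133   →  a_1 = 1
149 = 1·133 + 16   →  a_2 = 1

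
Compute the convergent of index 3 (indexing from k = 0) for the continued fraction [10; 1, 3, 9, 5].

Using pₖ = aₖpₖ₋₁ + pₖ₋₂, qₖ = aₖqₖ₋₁ + qₖ₋₂ (with p₋₁=1, p₋₂=0, q₋₁=0, q₋₂=1):
  k=0: a=10, p=10, q=1
  k=1: a=1, p=11, q=1
  k=2: a=3, p=43, q=4
  k=3: a=9, p=398, q=37

398/37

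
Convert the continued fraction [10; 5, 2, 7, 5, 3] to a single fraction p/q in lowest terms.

Fold from the inside: start with 3/1.
  5 + 1/3 = 16/3
  7 + 3/16 = 115/16
  2 + 16/115 = 246/115
  5 + 115/246 = 1345/246
  10 + 246/1345 = 13696/1345

13696/1345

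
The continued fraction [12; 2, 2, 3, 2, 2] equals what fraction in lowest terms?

1179/95

Using pₖ = aₖpₖ₋₁ + pₖ₋₂ and qₖ = aₖqₖ₋₁ + qₖ₋₂:
  k=0: a=12, p=12, q=1
  k=1: a=2, p=25, q=2
  k=2: a=2, p=62, q=5
  k=3: a=3, p=211, q=17
  k=4: a=2, p=484, q=39
  k=5: a=2, p=1179, q=95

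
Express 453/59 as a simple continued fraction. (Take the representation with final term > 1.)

[7; 1, 2, 9, 2]

453 = 7×59 + 40
59 = 1×40 + 19
40 = 2×19 + 2
19 = 9×2 + 1
2 = 2×1 + 0  (stop)
So 453/59 = [7; 1, 2, 9, 2].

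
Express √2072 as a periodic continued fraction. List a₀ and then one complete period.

[45; 1, 1, 12, 1, 1, 90]

a₀ = ⌊√2072⌋ = 45.
With m₀=0, d₀=1 and mₖ₊₁ = dₖaₖ − mₖ, dₖ₊₁ = (n − mₖ₊₁²)/dₖ, aₖ₊₁ = ⌊(a₀+mₖ₊₁)/dₖ₊₁⌋:
  k=1: m=45, d=47, a=1
  k=2: m=2, d=44, a=1
  k=3: m=42, d=7, a=12
  k=4: m=42, d=44, a=1
  k=5: m=2, d=47, a=1
  k=6: m=45, d=1, a=90
d=1 and a=2a₀=90 at k=6, so the next step gives (m, d) = (45, 47) again — its k=1 value — and the period has length 6.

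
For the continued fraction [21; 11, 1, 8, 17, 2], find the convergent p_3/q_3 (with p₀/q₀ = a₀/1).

Using pₖ = aₖpₖ₋₁ + pₖ₋₂, qₖ = aₖqₖ₋₁ + qₖ₋₂ (with p₋₁=1, p₋₂=0, q₋₁=0, q₋₂=1):
  k=0: a=21, p=21, q=1
  k=1: a=11, p=232, q=11
  k=2: a=1, p=253, q=12
  k=3: a=8, p=2256, q=107

2256/107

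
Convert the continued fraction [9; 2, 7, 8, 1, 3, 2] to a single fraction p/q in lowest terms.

Using pₖ = aₖpₖ₋₁ + pₖ₋₂ and qₖ = aₖqₖ₋₁ + qₖ₋₂:
  k=0: a=9, p=9, q=1
  k=1: a=2, p=19, q=2
  k=2: a=7, p=142, q=15
  k=3: a=8, p=1155, q=122
  k=4: a=1, p=1297, q=137
  k=5: a=3, p=5046, q=533
  k=6: a=2, p=11389, q=1203

11389/1203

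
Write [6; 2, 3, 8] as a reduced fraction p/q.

373/58

Using pₖ = aₖpₖ₋₁ + pₖ₋₂ and qₖ = aₖqₖ₋₁ + qₖ₋₂:
  k=0: a=6, p=6, q=1
  k=1: a=2, p=13, q=2
  k=2: a=3, p=45, q=7
  k=3: a=8, p=373, q=58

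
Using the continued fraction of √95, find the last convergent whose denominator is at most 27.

√95 = [9; 1, 2, 1, 18, …] (period length 4).
Convergents:
  p_0/q_0 = 9/1
  p_1/q_1 = 10/1
  p_2/q_2 = 29/3
  p_3/q_3 = 39/4
  p_4/q_4 = 731/75
q_3 = 4 ≤ 27 < 75 = q_4, so the answer is 39/4.

39/4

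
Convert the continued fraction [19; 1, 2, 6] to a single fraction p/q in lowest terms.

374/19

Fold from the inside: start with 6/1.
  2 + 1/6 = 13/6
  1 + 6/13 = 19/13
  19 + 13/19 = 374/19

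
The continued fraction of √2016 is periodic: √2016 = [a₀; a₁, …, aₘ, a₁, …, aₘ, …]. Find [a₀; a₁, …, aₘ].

a₀ = ⌊√2016⌋ = 44.
With m₀=0, d₀=1 and mₖ₊₁ = dₖaₖ − mₖ, dₖ₊₁ = (n − mₖ₊₁²)/dₖ, aₖ₊₁ = ⌊(a₀+mₖ₊₁)/dₖ₊₁⌋:
  k=1: m=44, d=80, a=1
  k=2: m=36, d=9, a=8
  k=3: m=36, d=80, a=1
  k=4: m=44, d=1, a=88
d=1 and a=2a₀=88 at k=4, so the next step gives (m, d) = (44, 80) again — its k=1 value — and the period has length 4.

[44; 1, 8, 1, 88]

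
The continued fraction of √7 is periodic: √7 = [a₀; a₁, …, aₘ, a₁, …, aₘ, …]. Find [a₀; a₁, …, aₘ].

a₀ = ⌊√7⌋ = 2.
With m₀=0, d₀=1 and mₖ₊₁ = dₖaₖ − mₖ, dₖ₊₁ = (n − mₖ₊₁²)/dₖ, aₖ₊₁ = ⌊(a₀+mₖ₊₁)/dₖ₊₁⌋:
  k=1: m=2, d=3, a=1
  k=2: m=1, d=2, a=1
  k=3: m=1, d=3, a=1
  k=4: m=2, d=1, a=4
d=1 and a=2a₀=4 at k=4, so the next step gives (m, d) = (2, 3) again — its k=1 value — and the period has length 4.

[2; 1, 1, 1, 4]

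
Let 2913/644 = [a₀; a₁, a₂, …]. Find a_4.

2913 = 4·644 + 337   →  a_0 = 4
644 = 1·337 + 307   →  a_1 = 1
337 = 1·307 + 30   →  a_2 = 1
307 = 10·30 + 7   →  a_3 = 10
30 = 4·7 + 2   →  a_4 = 4

4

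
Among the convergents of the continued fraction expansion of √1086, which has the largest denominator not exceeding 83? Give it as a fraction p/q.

√1086 = [32; 1, 20, 1, 64, …] (period length 4).
Convergents:
  p_0/q_0 = 32/1
  p_1/q_1 = 33/1
  p_2/q_2 = 692/21
  p_3/q_3 = 725/22
  p_4/q_4 = 47092/1429
q_3 = 22 ≤ 83 < 1429 = q_4, so the answer is 725/22.

725/22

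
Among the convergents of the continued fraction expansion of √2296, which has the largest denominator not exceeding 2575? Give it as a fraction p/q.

√2296 = [47; 1, 10, 1, 94, …] (period length 4).
Convergents:
  p_0/q_0 = 47/1
  p_1/q_1 = 48/1
  p_2/q_2 = 527/11
  p_3/q_3 = 575/12
  p_4/q_4 = 54577/1139
  p_5/q_5 = 55152/1151
  p_6/q_6 = 606097/12649
q_5 = 1151 ≤ 2575 < 12649 = q_6, so the answer is 55152/1151.

55152/1151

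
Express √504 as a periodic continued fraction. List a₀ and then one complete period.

[22; 2, 4, 2, 44]

a₀ = ⌊√504⌋ = 22.
With m₀=0, d₀=1 and mₖ₊₁ = dₖaₖ − mₖ, dₖ₊₁ = (n − mₖ₊₁²)/dₖ, aₖ₊₁ = ⌊(a₀+mₖ₊₁)/dₖ₊₁⌋:
  k=1: m=22, d=20, a=2
  k=2: m=18, d=9, a=4
  k=3: m=18, d=20, a=2
  k=4: m=22, d=1, a=44
d=1 and a=2a₀=44 at k=4, so the next step gives (m, d) = (22, 20) again — its k=1 value — and the period has length 4.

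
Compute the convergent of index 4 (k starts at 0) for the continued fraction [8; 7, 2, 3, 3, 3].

1391/171

Using pₖ = aₖpₖ₋₁ + pₖ₋₂, qₖ = aₖqₖ₋₁ + qₖ₋₂ (with p₋₁=1, p₋₂=0, q₋₁=0, q₋₂=1):
  k=0: a=8, p=8, q=1
  k=1: a=7, p=57, q=7
  k=2: a=2, p=122, q=15
  k=3: a=3, p=423, q=52
  k=4: a=3, p=1391, q=171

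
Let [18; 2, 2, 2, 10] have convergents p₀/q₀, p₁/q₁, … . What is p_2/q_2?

92/5

Using pₖ = aₖpₖ₋₁ + pₖ₋₂, qₖ = aₖqₖ₋₁ + qₖ₋₂ (with p₋₁=1, p₋₂=0, q₋₁=0, q₋₂=1):
  k=0: a=18, p=18, q=1
  k=1: a=2, p=37, q=2
  k=2: a=2, p=92, q=5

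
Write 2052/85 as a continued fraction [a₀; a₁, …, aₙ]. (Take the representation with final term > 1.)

2052 = 24*85 + 12
85 = 7*12 + 1
12 = 12*1 + 0  (stop)
So 2052/85 = [24; 7, 12].

[24; 7, 12]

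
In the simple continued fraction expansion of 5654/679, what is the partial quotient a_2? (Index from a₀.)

5654 = 8·679 + 222   →  a_0 = 8
679 = 3·222 + 13   →  a_1 = 3
222 = 17·13 + 1   →  a_2 = 17

17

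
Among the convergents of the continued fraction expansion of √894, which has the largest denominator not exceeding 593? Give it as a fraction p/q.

17611/589

√894 = [29; 1, 8, 1, 58, …] (period length 4).
Convergents:
  p_0/q_0 = 29/1
  p_1/q_1 = 30/1
  p_2/q_2 = 269/9
  p_3/q_3 = 299/10
  p_4/q_4 = 17611/589
  p_5/q_5 = 17910/599
q_4 = 589 ≤ 593 < 599 = q_5, so the answer is 17611/589.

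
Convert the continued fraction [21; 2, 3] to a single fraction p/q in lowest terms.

150/7

Using pₖ = aₖpₖ₋₁ + pₖ₋₂ and qₖ = aₖqₖ₋₁ + qₖ₋₂:
  k=0: a=21, p=21, q=1
  k=1: a=2, p=43, q=2
  k=2: a=3, p=150, q=7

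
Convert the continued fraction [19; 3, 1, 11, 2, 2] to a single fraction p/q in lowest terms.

Using pₖ = aₖpₖ₋₁ + pₖ₋₂ and qₖ = aₖqₖ₋₁ + qₖ₋₂:
  k=0: a=19, p=19, q=1
  k=1: a=3, p=58, q=3
  k=2: a=1, p=77, q=4
  k=3: a=11, p=905, q=47
  k=4: a=2, p=1887, q=98
  k=5: a=2, p=4679, q=243

4679/243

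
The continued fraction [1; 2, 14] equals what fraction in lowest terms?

43/29

Using pₖ = aₖpₖ₋₁ + pₖ₋₂ and qₖ = aₖqₖ₋₁ + qₖ₋₂:
  k=0: a=1, p=1, q=1
  k=1: a=2, p=3, q=2
  k=2: a=14, p=43, q=29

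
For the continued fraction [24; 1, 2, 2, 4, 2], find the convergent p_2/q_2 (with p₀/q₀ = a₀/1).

Using pₖ = aₖpₖ₋₁ + pₖ₋₂, qₖ = aₖqₖ₋₁ + qₖ₋₂ (with p₋₁=1, p₋₂=0, q₋₁=0, q₋₂=1):
  k=0: a=24, p=24, q=1
  k=1: a=1, p=25, q=1
  k=2: a=2, p=74, q=3

74/3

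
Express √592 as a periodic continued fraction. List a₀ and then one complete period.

a₀ = ⌊√592⌋ = 24.
With m₀=0, d₀=1 and mₖ₊₁ = dₖaₖ − mₖ, dₖ₊₁ = (n − mₖ₊₁²)/dₖ, aₖ₊₁ = ⌊(a₀+mₖ₊₁)/dₖ₊₁⌋:
  k=1: m=24, d=16, a=3
  k=2: m=24, d=1, a=48
d=1 and a=2a₀=48 at k=2, so the next step gives (m, d) = (24, 16) again — its k=1 value — and the period has length 2.

[24; 3, 48]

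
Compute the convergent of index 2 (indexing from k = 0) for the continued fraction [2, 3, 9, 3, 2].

65/28

Using pₖ = aₖpₖ₋₁ + pₖ₋₂, qₖ = aₖqₖ₋₁ + qₖ₋₂ (with p₋₁=1, p₋₂=0, q₋₁=0, q₋₂=1):
  k=0: a=2, p=2, q=1
  k=1: a=3, p=7, q=3
  k=2: a=9, p=65, q=28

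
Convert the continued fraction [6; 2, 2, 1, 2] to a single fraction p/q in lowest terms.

122/19

Fold from the inside: start with 2/1.
  1 + 1/2 = 3/2
  2 + 2/3 = 8/3
  2 + 3/8 = 19/8
  6 + 8/19 = 122/19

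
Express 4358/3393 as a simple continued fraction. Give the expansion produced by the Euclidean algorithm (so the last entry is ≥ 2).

[1; 3, 1, 1, 15, 15, 2]

4358 = 1*3393 + 965
3393 = 3*965 + 498
965 = 1*498 + 467
498 = 1*467 + 31
467 = 15*31 + 2
31 = 15*2 + 1
2 = 2*1 + 0  (stop)
So 4358/3393 = [1; 3, 1, 1, 15, 15, 2].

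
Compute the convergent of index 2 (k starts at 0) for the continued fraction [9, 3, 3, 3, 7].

93/10

Using pₖ = aₖpₖ₋₁ + pₖ₋₂, qₖ = aₖqₖ₋₁ + qₖ₋₂ (with p₋₁=1, p₋₂=0, q₋₁=0, q₋₂=1):
  k=0: a=9, p=9, q=1
  k=1: a=3, p=28, q=3
  k=2: a=3, p=93, q=10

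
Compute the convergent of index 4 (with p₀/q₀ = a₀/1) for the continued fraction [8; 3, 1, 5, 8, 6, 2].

1553/188

Using pₖ = aₖpₖ₋₁ + pₖ₋₂, qₖ = aₖqₖ₋₁ + qₖ₋₂ (with p₋₁=1, p₋₂=0, q₋₁=0, q₋₂=1):
  k=0: a=8, p=8, q=1
  k=1: a=3, p=25, q=3
  k=2: a=1, p=33, q=4
  k=3: a=5, p=190, q=23
  k=4: a=8, p=1553, q=188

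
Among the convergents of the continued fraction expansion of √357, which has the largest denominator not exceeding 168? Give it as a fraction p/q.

3042/161

√357 = [18; 1, 8, 2, 8, 1, 36, …] (period length 6).
Convergents:
  p_0/q_0 = 18/1
  p_1/q_1 = 19/1
  p_2/q_2 = 170/9
  p_3/q_3 = 359/19
  p_4/q_4 = 3042/161
  p_5/q_5 = 3401/180
q_4 = 161 ≤ 168 < 180 = q_5, so the answer is 3042/161.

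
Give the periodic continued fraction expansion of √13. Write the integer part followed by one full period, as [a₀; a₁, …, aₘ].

a₀ = ⌊√13⌋ = 3.
With m₀=0, d₀=1 and mₖ₊₁ = dₖaₖ − mₖ, dₖ₊₁ = (n − mₖ₊₁²)/dₖ, aₖ₊₁ = ⌊(a₀+mₖ₊₁)/dₖ₊₁⌋:
  k=1: m=3, d=4, a=1
  k=2: m=1, d=3, a=1
  k=3: m=2, d=3, a=1
  k=4: m=1, d=4, a=1
  k=5: m=3, d=1, a=6
d=1 and a=2a₀=6 at k=5, so the next step gives (m, d) = (3, 4) again — its k=1 value — and the period has length 5.

[3; 1, 1, 1, 1, 6]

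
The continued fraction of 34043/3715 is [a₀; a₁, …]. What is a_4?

2

34043 = 9·3715 + 608   →  a_0 = 9
3715 = 6·608 + 67   →  a_1 = 6
608 = 9·67 + 5   →  a_2 = 9
67 = 13·5 + 2   →  a_3 = 13
5 = 2·2 + 1   →  a_4 = 2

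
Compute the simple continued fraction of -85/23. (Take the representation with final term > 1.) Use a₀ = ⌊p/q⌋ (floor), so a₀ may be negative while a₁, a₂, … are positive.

[-4; 3, 3, 2]

-85 = -4·23 + 7
23 = 3·7 + 2
7 = 3·2 + 1
2 = 2·1 + 0  (stop)
So -85/23 = [-4; 3, 3, 2].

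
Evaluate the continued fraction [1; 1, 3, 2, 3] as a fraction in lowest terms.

55/31

Using pₖ = aₖpₖ₋₁ + pₖ₋₂ and qₖ = aₖqₖ₋₁ + qₖ₋₂:
  k=0: a=1, p=1, q=1
  k=1: a=1, p=2, q=1
  k=2: a=3, p=7, q=4
  k=3: a=2, p=16, q=9
  k=4: a=3, p=55, q=31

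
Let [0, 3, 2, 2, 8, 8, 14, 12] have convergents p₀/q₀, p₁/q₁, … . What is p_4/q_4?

42/143

Using pₖ = aₖpₖ₋₁ + pₖ₋₂, qₖ = aₖqₖ₋₁ + qₖ₋₂ (with p₋₁=1, p₋₂=0, q₋₁=0, q₋₂=1):
  k=0: a=0, p=0, q=1
  k=1: a=3, p=1, q=3
  k=2: a=2, p=2, q=7
  k=3: a=2, p=5, q=17
  k=4: a=8, p=42, q=143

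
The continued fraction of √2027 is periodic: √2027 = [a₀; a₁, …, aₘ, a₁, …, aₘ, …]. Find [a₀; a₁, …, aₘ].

a₀ = ⌊√2027⌋ = 45.
With m₀=0, d₀=1 and mₖ₊₁ = dₖaₖ − mₖ, dₖ₊₁ = (n − mₖ₊₁²)/dₖ, aₖ₊₁ = ⌊(a₀+mₖ₊₁)/dₖ₊₁⌋:
  k=1: m=45, d=2, a=45
  k=2: m=45, d=1, a=90
d=1 and a=2a₀=90 at k=2, so the next step gives (m, d) = (45, 2) again — its k=1 value — and the period has length 2.

[45; 45, 90]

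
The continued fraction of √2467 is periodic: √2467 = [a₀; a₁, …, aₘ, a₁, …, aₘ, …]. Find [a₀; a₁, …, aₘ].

[49; 1, 2, 49, 2, 1, 98]

a₀ = ⌊√2467⌋ = 49.
With m₀=0, d₀=1 and mₖ₊₁ = dₖaₖ − mₖ, dₖ₊₁ = (n − mₖ₊₁²)/dₖ, aₖ₊₁ = ⌊(a₀+mₖ₊₁)/dₖ₊₁⌋:
  k=1: m=49, d=66, a=1
  k=2: m=17, d=33, a=2
  k=3: m=49, d=2, a=49
  k=4: m=49, d=33, a=2
  k=5: m=17, d=66, a=1
  k=6: m=49, d=1, a=98
d=1 and a=2a₀=98 at k=6, so the next step gives (m, d) = (49, 66) again — its k=1 value — and the period has length 6.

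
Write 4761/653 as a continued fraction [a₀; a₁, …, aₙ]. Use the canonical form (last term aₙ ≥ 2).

4761 = 7×653 + 190
653 = 3×190 + 83
190 = 2×83 + 24
83 = 3×24 + 11
24 = 2×11 + 2
11 = 5×2 + 1
2 = 2×1 + 0  (stop)
So 4761/653 = [7; 3, 2, 3, 2, 5, 2].

[7; 3, 2, 3, 2, 5, 2]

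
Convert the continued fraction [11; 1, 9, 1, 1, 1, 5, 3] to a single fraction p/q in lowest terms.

Using pₖ = aₖpₖ₋₁ + pₖ₋₂ and qₖ = aₖqₖ₋₁ + qₖ₋₂:
  k=0: a=11, p=11, q=1
  k=1: a=1, p=12, q=1
  k=2: a=9, p=119, q=10
  k=3: a=1, p=131, q=11
  k=4: a=1, p=250, q=21
  k=5: a=1, p=381, q=32
  k=6: a=5, p=2155, q=181
  k=7: a=3, p=6846, q=575

6846/575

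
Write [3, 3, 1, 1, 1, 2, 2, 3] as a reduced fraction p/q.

773/236

Fold from the inside: start with 3/1.
  2 + 1/3 = 7/3
  2 + 3/7 = 17/7
  1 + 7/17 = 24/17
  1 + 17/24 = 41/24
  1 + 24/41 = 65/41
  3 + 41/65 = 236/65
  3 + 65/236 = 773/236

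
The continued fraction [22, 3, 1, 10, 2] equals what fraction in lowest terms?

Using pₖ = aₖpₖ₋₁ + pₖ₋₂ and qₖ = aₖqₖ₋₁ + qₖ₋₂:
  k=0: a=22, p=22, q=1
  k=1: a=3, p=67, q=3
  k=2: a=1, p=89, q=4
  k=3: a=10, p=957, q=43
  k=4: a=2, p=2003, q=90

2003/90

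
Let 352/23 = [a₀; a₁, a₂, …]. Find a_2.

3

352 = 15·23 + 7   →  a_0 = 15
23 = 3·7 + 2   →  a_1 = 3
7 = 3·2 + 1   →  a_2 = 3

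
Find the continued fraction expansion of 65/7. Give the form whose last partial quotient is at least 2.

[9; 3, 2]

65 = 9×7 + 2
7 = 3×2 + 1
2 = 2×1 + 0  (stop)
So 65/7 = [9; 3, 2].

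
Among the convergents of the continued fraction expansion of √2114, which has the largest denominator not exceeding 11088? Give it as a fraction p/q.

194534/4231

√2114 = [45; 1, 44, 1, 90, …] (period length 4).
Convergents:
  p_0/q_0 = 45/1
  p_1/q_1 = 46/1
  p_2/q_2 = 2069/45
  p_3/q_3 = 2115/46
  p_4/q_4 = 192419/4185
  p_5/q_5 = 194534/4231
  p_6/q_6 = 8751915/190349
q_5 = 4231 ≤ 11088 < 190349 = q_6, so the answer is 194534/4231.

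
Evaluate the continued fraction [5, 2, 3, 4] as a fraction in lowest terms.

Fold from the inside: start with 4/1.
  3 + 1/4 = 13/4
  2 + 4/13 = 30/13
  5 + 13/30 = 163/30

163/30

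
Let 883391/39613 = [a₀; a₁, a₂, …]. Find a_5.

9

883391 = 22·39613 + 11905   →  a_0 = 22
39613 = 3·11905 + 3898   →  a_1 = 3
11905 = 3·3898 + 211   →  a_2 = 3
3898 = 18·211 + 100   →  a_3 = 18
211 = 2·100 + 11   →  a_4 = 2
100 = 9·11 + 1   →  a_5 = 9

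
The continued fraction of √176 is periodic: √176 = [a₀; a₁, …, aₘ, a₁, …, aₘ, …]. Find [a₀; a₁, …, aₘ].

a₀ = ⌊√176⌋ = 13.
With m₀=0, d₀=1 and mₖ₊₁ = dₖaₖ − mₖ, dₖ₊₁ = (n − mₖ₊₁²)/dₖ, aₖ₊₁ = ⌊(a₀+mₖ₊₁)/dₖ₊₁⌋:
  k=1: m=13, d=7, a=3
  k=2: m=8, d=16, a=1
  k=3: m=8, d=7, a=3
  k=4: m=13, d=1, a=26
d=1 and a=2a₀=26 at k=4, so the next step gives (m, d) = (13, 7) again — its k=1 value — and the period has length 4.

[13; 3, 1, 3, 26]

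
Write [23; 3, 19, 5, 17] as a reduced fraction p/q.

Fold from the inside: start with 17/1.
  5 + 1/17 = 86/17
  19 + 17/86 = 1651/86
  3 + 86/1651 = 5039/1651
  23 + 1651/5039 = 117548/5039

117548/5039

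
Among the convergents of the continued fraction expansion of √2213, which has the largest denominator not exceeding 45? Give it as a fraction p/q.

√2213 = [47; 23, 1, 1, 23, 94, …] (period length 5).
Convergents:
  p_0/q_0 = 47/1
  p_1/q_1 = 1082/23
  p_2/q_2 = 1129/24
  p_3/q_3 = 2211/47
q_2 = 24 ≤ 45 < 47 = q_3, so the answer is 1129/24.

1129/24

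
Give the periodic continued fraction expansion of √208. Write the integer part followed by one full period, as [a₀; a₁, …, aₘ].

[14; 2, 2, 1, 2, 2, 28]

a₀ = ⌊√208⌋ = 14.
With m₀=0, d₀=1 and mₖ₊₁ = dₖaₖ − mₖ, dₖ₊₁ = (n − mₖ₊₁²)/dₖ, aₖ₊₁ = ⌊(a₀+mₖ₊₁)/dₖ₊₁⌋:
  k=1: m=14, d=12, a=2
  k=2: m=10, d=9, a=2
  k=3: m=8, d=16, a=1
  k=4: m=8, d=9, a=2
  k=5: m=10, d=12, a=2
  k=6: m=14, d=1, a=28
d=1 and a=2a₀=28 at k=6, so the next step gives (m, d) = (14, 12) again — its k=1 value — and the period has length 6.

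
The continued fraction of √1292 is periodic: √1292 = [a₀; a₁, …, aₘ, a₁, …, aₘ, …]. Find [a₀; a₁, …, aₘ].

a₀ = ⌊√1292⌋ = 35.
With m₀=0, d₀=1 and mₖ₊₁ = dₖaₖ − mₖ, dₖ₊₁ = (n − mₖ₊₁²)/dₖ, aₖ₊₁ = ⌊(a₀+mₖ₊₁)/dₖ₊₁⌋:
  k=1: m=35, d=67, a=1
  k=2: m=32, d=4, a=16
  k=3: m=32, d=67, a=1
  k=4: m=35, d=1, a=70
d=1 and a=2a₀=70 at k=4, so the next step gives (m, d) = (35, 67) again — its k=1 value — and the period has length 4.

[35; 1, 16, 1, 70]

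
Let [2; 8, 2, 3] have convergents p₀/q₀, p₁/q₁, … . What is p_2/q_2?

Using pₖ = aₖpₖ₋₁ + pₖ₋₂, qₖ = aₖqₖ₋₁ + qₖ₋₂ (with p₋₁=1, p₋₂=0, q₋₁=0, q₋₂=1):
  k=0: a=2, p=2, q=1
  k=1: a=8, p=17, q=8
  k=2: a=2, p=36, q=17

36/17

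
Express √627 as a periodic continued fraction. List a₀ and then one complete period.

a₀ = ⌊√627⌋ = 25.
With m₀=0, d₀=1 and mₖ₊₁ = dₖaₖ − mₖ, dₖ₊₁ = (n − mₖ₊₁²)/dₖ, aₖ₊₁ = ⌊(a₀+mₖ₊₁)/dₖ₊₁⌋:
  k=1: m=25, d=2, a=25
  k=2: m=25, d=1, a=50
d=1 and a=2a₀=50 at k=2, so the next step gives (m, d) = (25, 2) again — its k=1 value — and the period has length 2.

[25; 25, 50]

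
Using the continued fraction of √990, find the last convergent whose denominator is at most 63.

√990 = [31; 2, 6, 2, 62, …] (period length 4).
Convergents:
  p_0/q_0 = 31/1
  p_1/q_1 = 63/2
  p_2/q_2 = 409/13
  p_3/q_3 = 881/28
  p_4/q_4 = 55031/1749
q_3 = 28 ≤ 63 < 1749 = q_4, so the answer is 881/28.

881/28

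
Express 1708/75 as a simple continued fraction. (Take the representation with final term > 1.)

1708 = 22·75 + 58
75 = 1·58 + 17
58 = 3·17 + 7
17 = 2·7 + 3
7 = 2·3 + 1
3 = 3·1 + 0  (stop)
So 1708/75 = [22; 1, 3, 2, 2, 3].

[22; 1, 3, 2, 2, 3]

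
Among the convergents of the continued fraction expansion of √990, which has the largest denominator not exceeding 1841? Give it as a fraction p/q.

55031/1749

√990 = [31; 2, 6, 2, 62, …] (period length 4).
Convergents:
  p_0/q_0 = 31/1
  p_1/q_1 = 63/2
  p_2/q_2 = 409/13
  p_3/q_3 = 881/28
  p_4/q_4 = 55031/1749
  p_5/q_5 = 110943/3526
q_4 = 1749 ≤ 1841 < 3526 = q_5, so the answer is 55031/1749.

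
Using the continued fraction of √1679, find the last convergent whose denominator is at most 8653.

137719/3361

√1679 = [40; 1, 39, 1, 80, …] (period length 4).
Convergents:
  p_0/q_0 = 40/1
  p_1/q_1 = 41/1
  p_2/q_2 = 1639/40
  p_3/q_3 = 1680/41
  p_4/q_4 = 136039/3320
  p_5/q_5 = 137719/3361
  p_6/q_6 = 5507080/134399
q_5 = 3361 ≤ 8653 < 134399 = q_6, so the answer is 137719/3361.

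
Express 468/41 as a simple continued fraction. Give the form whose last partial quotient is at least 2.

468 = 11*41 + 17
41 = 2*17 + 7
17 = 2*7 + 3
7 = 2*3 + 1
3 = 3*1 + 0  (stop)
So 468/41 = [11; 2, 2, 2, 3].

[11; 2, 2, 2, 3]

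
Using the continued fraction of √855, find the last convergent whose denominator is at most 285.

3041/104

√855 = [29; 4, 6, 4, 58, …] (period length 4).
Convergents:
  p_0/q_0 = 29/1
  p_1/q_1 = 117/4
  p_2/q_2 = 731/25
  p_3/q_3 = 3041/104
  p_4/q_4 = 177109/6057
q_3 = 104 ≤ 285 < 6057 = q_4, so the answer is 3041/104.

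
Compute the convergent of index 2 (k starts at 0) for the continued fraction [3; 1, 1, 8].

Using pₖ = aₖpₖ₋₁ + pₖ₋₂, qₖ = aₖqₖ₋₁ + qₖ₋₂ (with p₋₁=1, p₋₂=0, q₋₁=0, q₋₂=1):
  k=0: a=3, p=3, q=1
  k=1: a=1, p=4, q=1
  k=2: a=1, p=7, q=2

7/2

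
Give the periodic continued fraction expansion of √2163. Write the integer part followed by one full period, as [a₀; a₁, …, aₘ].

a₀ = ⌊√2163⌋ = 46.

[46; 1, 1, 30, 1, 1, 92]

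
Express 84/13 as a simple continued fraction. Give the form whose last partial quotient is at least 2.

[6; 2, 6]

84 = 6×13 + 6
13 = 2×6 + 1
6 = 6×1 + 0  (stop)
So 84/13 = [6; 2, 6].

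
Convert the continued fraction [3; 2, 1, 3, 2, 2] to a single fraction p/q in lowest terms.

Fold from the inside: start with 2/1.
  2 + 1/2 = 5/2
  3 + 2/5 = 17/5
  1 + 5/17 = 22/17
  2 + 17/22 = 61/22
  3 + 22/61 = 205/61

205/61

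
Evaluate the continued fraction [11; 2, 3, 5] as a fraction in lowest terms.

Fold from the inside: start with 5/1.
  3 + 1/5 = 16/5
  2 + 5/16 = 37/16
  11 + 16/37 = 423/37

423/37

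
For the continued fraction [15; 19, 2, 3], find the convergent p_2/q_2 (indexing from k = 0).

Using pₖ = aₖpₖ₋₁ + pₖ₋₂, qₖ = aₖqₖ₋₁ + qₖ₋₂ (with p₋₁=1, p₋₂=0, q₋₁=0, q₋₂=1):
  k=0: a=15, p=15, q=1
  k=1: a=19, p=286, q=19
  k=2: a=2, p=587, q=39

587/39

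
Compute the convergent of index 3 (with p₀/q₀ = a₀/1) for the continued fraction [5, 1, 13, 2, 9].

172/29

Using pₖ = aₖpₖ₋₁ + pₖ₋₂, qₖ = aₖqₖ₋₁ + qₖ₋₂ (with p₋₁=1, p₋₂=0, q₋₁=0, q₋₂=1):
  k=0: a=5, p=5, q=1
  k=1: a=1, p=6, q=1
  k=2: a=13, p=83, q=14
  k=3: a=2, p=172, q=29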